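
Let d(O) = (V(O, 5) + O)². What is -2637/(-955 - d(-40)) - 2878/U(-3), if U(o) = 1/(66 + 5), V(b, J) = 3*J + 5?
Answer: -276875353/1355 ≈ -2.0434e+5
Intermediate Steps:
V(b, J) = 5 + 3*J
U(o) = 1/71
d(O) = (20 + O)² (d(O) = ((5 + 3*5) + O)² = ((5 + 15) + O)² = (20 + O)²)
-2637/(-955 - d(-40)) - 2878/U(-3) = -2637/(-955 - (20 - 40)²) - 2878/1/71 = -2637/(-955 - 1*(-20)²) - 2878*71 = -2637/(-955 - 1*400) - 204338 = -2637/(-955 - 400) - 204338 = -2637/(-1355) - 204338 = -2637*(-1/1355) - 204338 = 2637/1355 - 204338 = -276875353/1355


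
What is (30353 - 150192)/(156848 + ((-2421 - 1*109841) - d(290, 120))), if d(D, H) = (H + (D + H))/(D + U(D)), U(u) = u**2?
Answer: -1011321321/376261201 ≈ -2.6878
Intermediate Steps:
d(D, H) = (D + 2*H)/(D + D**2) (d(D, H) = (H + (D + H))/(D + D**2) = (D + 2*H)/(D + D**2))
(30353 - 150192)/(156848 + ((-2421 - 1*109841) - d(290, 120))) = (30353 - 150192)/(156848 + ((-2421 - 1*109841) - (290 + 2*120)/(290*(1 + 290)))) = -119839/(156848 + ((-2421 - 109841) - (290 + 240)/(290*291))) = -119839/(156848 + (-112262 - 530/(290*291))) = -119839/(156848 + (-112262 - 1*53/8439)) = -119839/(156848 + (-112262 - 53/8439)) = -119839/(156848 - 947379071/8439) = -119839/376261201/8439 = -119839*8439/376261201 = -1011321321/376261201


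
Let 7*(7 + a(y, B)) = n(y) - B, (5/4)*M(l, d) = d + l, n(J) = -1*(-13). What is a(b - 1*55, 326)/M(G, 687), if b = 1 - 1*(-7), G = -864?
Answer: 905/2478 ≈ 0.36521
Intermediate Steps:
b = 8 (b = 1 + 7 = 8)
n(J) = 13
M(l, d) = 4*d/5 + 4*l/5 (M(l, d) = 4*(d + l)/5 = 4*d/5 + 4*l/5)
a(y, B) = -36/7 - B/7 (a(y, B) = -7 + (13 - B)/7 = -7 + (13/7 - B/7) = -36/7 - B/7)
a(b - 1*55, 326)/M(G, 687) = (-36/7 - 1/7*326)/((4/5)*687 + (4/5)*(-864)) = (-36/7 - 326/7)/(2748/5 - 3456/5) = -362/(7*(-708/5)) = -362/7*(-5/708) = 905/2478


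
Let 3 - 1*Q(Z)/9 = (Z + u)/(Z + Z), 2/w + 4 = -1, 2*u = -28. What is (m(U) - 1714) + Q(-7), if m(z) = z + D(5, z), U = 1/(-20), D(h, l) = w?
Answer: -34019/20 ≈ -1700.9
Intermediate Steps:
u = -14 (u = (½)*(-28) = -14)
w = -⅖ (w = 2/(-4 - 1) = 2/(-5) = 2*(-⅕) = -⅖ ≈ -0.40000)
D(h, l) = -⅖
U = -1/20 ≈ -0.050000
Q(Z) = 27 - 9*(-14 + Z)/(2*Z) (Q(Z) = 27 - 9*(Z - 14)/(Z + Z) = 27 - 9*(-14 + Z)/(2*Z))
m(z) = -⅖ + z (m(z) = z - ⅖ = -⅖ + z)
(m(U) - 1714) + Q(-7) = ((-⅖ - 1/20) - 1714) + (45/2 + 63/(-7)) = (-9/20 - 1714) + (45/2 + 63*(-⅐)) = -34289/20 + (45/2 - 9) = -34289/20 + 27/2 = -34019/20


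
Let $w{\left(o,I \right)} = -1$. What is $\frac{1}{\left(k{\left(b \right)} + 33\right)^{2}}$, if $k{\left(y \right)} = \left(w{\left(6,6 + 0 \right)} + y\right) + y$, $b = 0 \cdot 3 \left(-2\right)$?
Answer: $\frac{1}{1024} \approx 0.00097656$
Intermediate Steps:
$b = 0$ ($b = 0 \left(-2\right) = 0$)
$k{\left(y \right)} = -1 + 2 y$ ($k{\left(y \right)} = \left(-1 + y\right) + y = -1 + 2 y$)
$\frac{1}{\left(k{\left(b \right)} + 33\right)^{2}} = \frac{1}{\left(\left(-1 + 2 \cdot 0\right) + 33\right)^{2}} = \frac{1}{\left(\left(-1 + 0\right) + 33\right)^{2}} = \frac{1}{\left(-1 + 33\right)^{2}} = \frac{1}{32^{2}} = \frac{1}{1024}$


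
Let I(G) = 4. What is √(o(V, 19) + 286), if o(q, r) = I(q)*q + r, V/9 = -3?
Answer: √197 ≈ 14.036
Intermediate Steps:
V = -27 (V = 9*(-3) = -27)
o(q, r) = r + 4*q (o(q, r) = 4*q + r = r + 4*q)
√(o(V, 19) + 286) = √((19 + 4*(-27)) + 286) = √((19 - 108) + 286) = √(-89 + 286) = √197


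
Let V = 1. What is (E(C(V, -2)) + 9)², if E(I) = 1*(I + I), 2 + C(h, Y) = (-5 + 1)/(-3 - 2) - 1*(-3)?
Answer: 3969/25 ≈ 158.76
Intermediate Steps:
C(h, Y) = 9/5 (C(h, Y) = -2 + ((-5 + 1)/(-3 - 2) - 1*(-3)) = -2 + (-4/(-5) + 3) = -2 + (-4*(-⅕) + 3) = -2 + (⅘ + 3) = -2 + 19/5 = 9/5)
E(I) = 2*I (E(I) = 1*(2*I) = 2*I)
(E(C(V, -2)) + 9)² = (2*(9/5) + 9)² = (18/5 + 9)² = (63/5)² = 3969/25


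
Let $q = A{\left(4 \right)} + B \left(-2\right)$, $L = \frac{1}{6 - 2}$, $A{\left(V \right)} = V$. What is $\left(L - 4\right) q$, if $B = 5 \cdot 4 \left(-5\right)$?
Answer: $-765$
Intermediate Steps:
$L = \frac{1}{4} \approx 0.25$
$B = -100$ ($B = 20 \left(-5\right) = -100$)
$q = 204$ ($q = 4 - -200 = 4 + 200 = 204$)
$\left(L - 4\right) q = \left(\frac{1}{4} - 4\right) 204 = \left(- \frac{15}{4}\right) 204 = -765$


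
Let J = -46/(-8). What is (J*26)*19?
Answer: 5681/2 ≈ 2840.5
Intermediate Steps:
J = 23/4 (J = -46*(-⅛) = 23/4 ≈ 5.7500)
(J*26)*19 = ((23/4)*26)*19 = (299/2)*19 = 5681/2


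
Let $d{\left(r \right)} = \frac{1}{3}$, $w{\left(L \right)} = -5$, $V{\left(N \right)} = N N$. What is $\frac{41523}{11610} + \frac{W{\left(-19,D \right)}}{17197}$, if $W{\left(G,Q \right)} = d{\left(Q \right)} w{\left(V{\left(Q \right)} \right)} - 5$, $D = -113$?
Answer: $\frac{237997877}{66552390} \approx 3.5761$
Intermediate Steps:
$V{\left(N \right)} = N^{2}$
$d{\left(r \right)} = \frac{1}{3}$
$W{\left(G,Q \right)} = - \frac{20}{3}$ ($W{\left(G,Q \right)} = \frac{1}{3} \left(-5\right) - 5 = - \frac{5}{3} - 5 = - \frac{20}{3}$)
$\frac{41523}{11610} + \frac{W{\left(-19,D \right)}}{17197} = \frac{41523}{11610} - \frac{20}{3 \cdot 17197} = 41523 \cdot \frac{1}{11610} - \frac{20}{51591} = \frac{13841}{3870} - \frac{20}{51591} = \frac{237997877}{66552390}$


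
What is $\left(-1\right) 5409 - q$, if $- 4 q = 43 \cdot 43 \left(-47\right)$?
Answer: $- \frac{108539}{4} \approx -27135.0$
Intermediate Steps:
$q = \frac{86903}{4}$ ($q = - \frac{43 \cdot 43 \left(-47\right)}{4} = - \frac{1849 \left(-47\right)}{4} = \left(- \frac{1}{4}\right) \left(-86903\right) = \frac{86903}{4} \approx 21726.0$)
$\left(-1\right) 5409 - q = \left(-1\right) 5409 - \frac{86903}{4} = -5409 - \frac{86903}{4} = - \frac{108539}{4}$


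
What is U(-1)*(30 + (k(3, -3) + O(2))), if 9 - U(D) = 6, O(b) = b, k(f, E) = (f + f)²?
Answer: 204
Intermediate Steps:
k(f, E) = 4*f² (k(f, E) = (2*f)² = 4*f²)
U(D) = 3 (U(D) = 9 - 1*6 = 9 - 6 = 3)
U(-1)*(30 + (k(3, -3) + O(2))) = 3*(30 + (4*3² + 2)) = 3*(30 + (4*9 + 2)) = 3*(30 + (36 + 2)) = 3*(30 + 38) = 3*68 = 204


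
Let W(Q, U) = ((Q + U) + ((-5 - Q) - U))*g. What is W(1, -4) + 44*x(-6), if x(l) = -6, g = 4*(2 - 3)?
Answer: -244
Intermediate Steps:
g = -4 (g = 4*(-1) = -4)
W(Q, U) = 20 (W(Q, U) = ((Q + U) + ((-5 - Q) - U))*(-4) = ((Q + U) + (-5 - Q - U))*(-4) = -5*(-4) = 20)
W(1, -4) + 44*x(-6) = 20 + 44*(-6) = 20 - 264 = -244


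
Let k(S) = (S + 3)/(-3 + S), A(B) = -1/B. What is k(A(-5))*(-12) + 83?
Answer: 677/7 ≈ 96.714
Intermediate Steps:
k(S) = (3 + S)/(-3 + S)
k(A(-5))*(-12) + 83 = ((3 - 1/(-5))/(-3 - 1/(-5)))*(-12) + 83 = ((3 - 1*(-⅕))/(-3 - 1*(-⅕)))*(-12) + 83 = ((3 + ⅕)/(-3 + ⅕))*(-12) + 83 = ((16/5)/(-14/5))*(-12) + 83 = -5/14*16/5*(-12) + 83 = -8/7*(-12) + 83 = 96/7 + 83 = 677/7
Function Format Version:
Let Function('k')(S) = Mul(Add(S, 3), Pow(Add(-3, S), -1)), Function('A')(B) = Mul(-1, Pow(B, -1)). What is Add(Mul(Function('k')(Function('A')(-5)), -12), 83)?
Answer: Rational(677, 7) ≈ 96.714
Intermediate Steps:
Function('k')(S) = Mul(Pow(Add(-3, S), -1), Add(3, S)) (Function('k')(S) = Mul(Add(3, S), Pow(Add(-3, S), -1)) = Mul(Pow(Add(-3, S), -1), Add(3, S)))
Add(Mul(Function('k')(Function('A')(-5)), -12), 83) = Add(Mul(Mul(Pow(Add(-3, Mul(-1, Pow(-5, -1))), -1), Add(3, Mul(-1, Pow(-5, -1)))), -12), 83) = Add(Mul(Mul(Pow(Add(-3, Mul(-1, Rational(-1, 5))), -1), Add(3, Mul(-1, Rational(-1, 5)))), -12), 83) = Add(Mul(Mul(Pow(Add(-3, Rational(1, 5)), -1), Add(3, Rational(1, 5))), -12), 83) = Add(Mul(Mul(Pow(Rational(-14, 5), -1), Rational(16, 5)), -12), 83) = Add(Mul(Mul(Rational(-5, 14), Rational(16, 5)), -12), 83) = Add(Mul(Rational(-8, 7), -12), 83) = Add(Rational(96, 7), 83) = Rational(677, 7)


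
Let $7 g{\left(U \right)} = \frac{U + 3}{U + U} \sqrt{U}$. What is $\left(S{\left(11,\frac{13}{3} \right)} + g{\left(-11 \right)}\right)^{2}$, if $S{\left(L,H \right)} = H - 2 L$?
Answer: $\frac{1513907}{4851} - \frac{424 i \sqrt{11}}{231} \approx 312.08 - 6.0877 i$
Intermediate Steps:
$g{\left(U \right)} = \frac{3 + U}{14 \sqrt{U}}$ ($g{\left(U \right)} = \frac{\frac{U + 3}{U + U} \sqrt{U}}{7} = \frac{\frac{3 + U}{2 U} \sqrt{U}}{7} = \frac{\frac{1}{2} \frac{1}{\sqrt{U}} \left(3 + U\right)}{7} = \frac{3 + U}{14 \sqrt{U}}$)
$\left(S{\left(11,\frac{13}{3} \right)} + g{\left(-11 \right)}\right)^{2} = \left(\left(\frac{13}{3} - 22\right) + \frac{3 - 11}{14 i \sqrt{11}}\right)^{2} = \left(\left(13 \cdot \frac{1}{3} - 22\right) + \frac{1}{14} \left(- \frac{i \sqrt{11}}{11}\right) \left(-8\right)\right)^{2} = \left(\left(\frac{13}{3} - 22\right) + \frac{4 i \sqrt{11}}{77}\right)^{2} = \left(- \frac{53}{3} + \frac{4 i \sqrt{11}}{77}\right)^{2}$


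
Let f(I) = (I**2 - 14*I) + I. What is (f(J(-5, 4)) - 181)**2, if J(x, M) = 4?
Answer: 47089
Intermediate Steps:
f(I) = I**2 - 13*I
(f(J(-5, 4)) - 181)**2 = (4*(-13 + 4) - 181)**2 = (4*(-9) - 181)**2 = (-36 - 181)**2 = (-217)**2 = 47089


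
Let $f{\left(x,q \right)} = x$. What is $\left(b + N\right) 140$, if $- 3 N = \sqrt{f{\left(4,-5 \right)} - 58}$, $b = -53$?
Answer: $-7420 - 140 i \sqrt{6} \approx -7420.0 - 342.93 i$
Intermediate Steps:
$N = - i \sqrt{6}$ ($N = - \frac{\sqrt{4 - 58}}{3} = - \frac{\sqrt{-54}}{3} = - \frac{3 i \sqrt{6}}{3} = - i \sqrt{6} \approx - 2.4495 i$)
$\left(b + N\right) 140 = \left(-53 - i \sqrt{6}\right) 140 = -7420 - 140 i \sqrt{6}$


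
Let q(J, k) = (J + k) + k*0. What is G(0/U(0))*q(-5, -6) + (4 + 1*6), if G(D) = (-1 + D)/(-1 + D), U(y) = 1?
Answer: -1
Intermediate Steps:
q(J, k) = J + k (q(J, k) = (J + k) + 0 = J + k)
G(D) = 1
G(0/U(0))*q(-5, -6) + (4 + 1*6) = 1*(-5 - 6) + (4 + 1*6) = 1*(-11) + (4 + 6) = -11 + 10 = -1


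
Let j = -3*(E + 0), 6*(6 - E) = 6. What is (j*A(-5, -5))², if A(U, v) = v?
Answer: 5625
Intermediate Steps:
E = 5 (E = 6 - ⅙*6 = 6 - 1 = 5)
j = -15 (j = -3*(5 + 0) = -3*5 = -15)
(j*A(-5, -5))² = (-15*(-5))² = 75² = 5625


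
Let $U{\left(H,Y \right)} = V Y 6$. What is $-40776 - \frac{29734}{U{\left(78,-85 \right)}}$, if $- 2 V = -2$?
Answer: $- \frac{10383013}{255} \approx -40718.0$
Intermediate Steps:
$V = 1$ ($V = \left(- \frac{1}{2}\right) \left(-2\right) = 1$)
$U{\left(H,Y \right)} = 6 Y$ ($U{\left(H,Y \right)} = 1 Y 6 = Y 6 = 6 Y$)
$-40776 - \frac{29734}{U{\left(78,-85 \right)}} = -40776 - \frac{29734}{6 \left(-85\right)} = -40776 - \frac{29734}{-510} = -40776 - - \frac{14867}{255} = -40776 + \frac{14867}{255} = - \frac{10383013}{255}$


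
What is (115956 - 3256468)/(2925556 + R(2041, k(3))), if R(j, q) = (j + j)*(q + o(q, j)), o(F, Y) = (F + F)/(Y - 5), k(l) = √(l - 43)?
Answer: -1185443143392304/1104390272312957 + 3311324294408*I*√10/1104390272312957 ≈ -1.0734 + 0.0094815*I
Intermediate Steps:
k(l) = √(-43 + l)
o(F, Y) = 2*F/(-5 + Y) (o(F, Y) = (2*F)/(-5 + Y) = 2*F/(-5 + Y))
R(j, q) = 2*j*(q + 2*q/(-5 + j)) (R(j, q) = (j + j)*(q + 2*q/(-5 + j)) = (2*j)*(q + 2*q/(-5 + j)) = 2*j*(q + 2*q/(-5 + j)))
(115956 - 3256468)/(2925556 + R(2041, k(3))) = (115956 - 3256468)/(2925556 + 2*2041*√(-43 + 3)*(-3 + 2041)/(-5 + 2041)) = -3140512/(2925556 + 2*2041*√(-40)*2038/2036) = -3140512/(2925556 + 2*2041*(2*I*√10)*(1/2036)*2038) = -3140512/(2925556 + 4159558*I*√10/509)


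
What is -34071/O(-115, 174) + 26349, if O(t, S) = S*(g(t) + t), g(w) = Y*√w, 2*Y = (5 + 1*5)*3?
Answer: 519613637/19720 + 34071*I*√115/453560 ≈ 26350.0 + 0.80556*I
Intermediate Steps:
Y = 15 (Y = ((5 + 1*5)*3)/2 = ((5 + 5)*3)/2 = (10*3)/2 = (½)*30 = 15)
g(w) = 15*√w
O(t, S) = S*(t + 15*√t) (O(t, S) = S*(15*√t + t) = S*(t + 15*√t))
-34071/O(-115, 174) + 26349 = -34071*1/(174*(-115 + 15*√(-115))) + 26349 = -34071*1/(174*(-115 + 15*(I*√115))) + 26349 = -34071*1/(174*(-115 + 15*I*√115)) + 26349 = -34071/(-20010 + 2610*I*√115) + 26349 = 26349 - 34071/(-20010 + 2610*I*√115)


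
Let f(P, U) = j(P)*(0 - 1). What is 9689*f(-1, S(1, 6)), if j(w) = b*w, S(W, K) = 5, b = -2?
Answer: -19378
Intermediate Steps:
j(w) = -2*w
f(P, U) = 2*P (f(P, U) = (-2*P)*(0 - 1) = -2*P*(-1) = 2*P)
9689*f(-1, S(1, 6)) = 9689*(2*(-1)) = 9689*(-2) = -19378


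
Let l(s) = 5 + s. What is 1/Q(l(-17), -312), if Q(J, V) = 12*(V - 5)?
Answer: -1/3804 ≈ -0.00026288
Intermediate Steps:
Q(J, V) = -60 + 12*V (Q(J, V) = 12*(-5 + V) = -60 + 12*V)
1/Q(l(-17), -312) = 1/(-60 + 12*(-312)) = 1/(-60 - 3744) = 1/(-3804) = -1/3804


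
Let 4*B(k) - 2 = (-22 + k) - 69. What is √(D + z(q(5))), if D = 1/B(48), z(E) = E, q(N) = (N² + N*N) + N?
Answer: √92291/41 ≈ 7.4096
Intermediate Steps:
B(k) = -89/4 + k/4 (B(k) = ½ + ((-22 + k) - 69)/4 = ½ + (-91 + k)/4 = ½ + (-91/4 + k/4) = -89/4 + k/4)
q(N) = N + 2*N² (q(N) = (N² + N²) + N = 2*N² + N = N + 2*N²)
D = -4/41 (D = 1/(-89/4 + (¼)*48) = 1/(-89/4 + 12) = 1/(-41/4) = -4/41 ≈ -0.097561)
√(D + z(q(5))) = √(-4/41 + 5*(1 + 2*5)) = √(-4/41 + 5*(1 + 10)) = √(-4/41 + 5*11) = √(-4/41 + 55) = √(2251/41) = √92291/41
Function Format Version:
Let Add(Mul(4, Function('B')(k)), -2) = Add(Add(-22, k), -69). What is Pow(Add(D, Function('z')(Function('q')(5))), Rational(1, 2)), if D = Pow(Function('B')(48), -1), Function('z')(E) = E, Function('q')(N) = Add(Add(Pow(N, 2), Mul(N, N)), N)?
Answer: Mul(Rational(1, 41), Pow(92291, Rational(1, 2))) ≈ 7.4096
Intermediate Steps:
Function('B')(k) = Add(Rational(-89, 4), Mul(Rational(1, 4), k)) (Function('B')(k) = Add(Rational(1, 2), Mul(Rational(1, 4), Add(Add(-22, k), -69))) = Add(Rational(1, 2), Mul(Rational(1, 4), Add(-91, k))) = Add(Rational(1, 2), Add(Rational(-91, 4), Mul(Rational(1, 4), k))) = Add(Rational(-89, 4), Mul(Rational(1, 4), k)))
Function('q')(N) = Add(N, Mul(2, Pow(N, 2))) (Function('q')(N) = Add(Add(Pow(N, 2), Pow(N, 2)), N) = Add(Mul(2, Pow(N, 2)), N) = Add(N, Mul(2, Pow(N, 2))))
D = Rational(-4, 41) (D = Pow(Add(Rational(-89, 4), Mul(Rational(1, 4), 48)), -1) = Pow(Add(Rational(-89, 4), 12), -1) = Pow(Rational(-41, 4), -1) = Rational(-4, 41) ≈ -0.097561)
Pow(Add(D, Function('z')(Function('q')(5))), Rational(1, 2)) = Pow(Add(Rational(-4, 41), Mul(5, Add(1, Mul(2, 5)))), Rational(1, 2)) = Pow(Add(Rational(-4, 41), Mul(5, Add(1, 10))), Rational(1, 2)) = Pow(Add(Rational(-4, 41), Mul(5, 11)), Rational(1, 2)) = Pow(Add(Rational(-4, 41), 55), Rational(1, 2)) = Pow(Rational(2251, 41), Rational(1, 2)) = Mul(Rational(1, 41), Pow(92291, Rational(1, 2)))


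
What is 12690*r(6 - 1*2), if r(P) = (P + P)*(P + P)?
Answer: 812160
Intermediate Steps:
r(P) = 4*P² (r(P) = (2*P)*(2*P) = 4*P²)
12690*r(6 - 1*2) = 12690*(4*(6 - 1*2)²) = 12690*(4*(6 - 2)²) = 12690*(4*4²) = 12690*(4*16) = 12690*64 = 812160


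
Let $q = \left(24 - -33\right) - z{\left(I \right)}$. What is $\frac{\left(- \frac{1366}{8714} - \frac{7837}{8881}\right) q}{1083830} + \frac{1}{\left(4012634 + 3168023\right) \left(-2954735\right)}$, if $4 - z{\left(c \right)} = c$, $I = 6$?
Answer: $- \frac{7756050950857104713}{137103524702028687823405} \approx -5.6571 \cdot 10^{-5}$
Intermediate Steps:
$z{\left(c \right)} = 4 - c$
$q = 59$ ($q = \left(24 - -33\right) - \left(4 - 6\right) = \left(24 + 33\right) - \left(4 - 6\right) = 57 - -2 = 57 + 2 = 59$)
$\frac{\left(- \frac{1366}{8714} - \frac{7837}{8881}\right) q}{1083830} + \frac{1}{\left(4012634 + 3168023\right) \left(-2954735\right)} = \frac{\left(- \frac{1366}{8714} - \frac{7837}{8881}\right) 59}{1083830} + \frac{1}{\left(4012634 + 3168023\right) \left(-2954735\right)} = \left(\left(-1366\right) \frac{1}{8714} - \frac{7837}{8881}\right) 59 \cdot \frac{1}{1083830} + \frac{1}{7180657} \left(- \frac{1}{2954735}\right) = \left(- \frac{683}{4357} - \frac{7837}{8881}\right) 59 \cdot \frac{1}{1083830} + \frac{1}{7180657} \left(- \frac{1}{2954735}\right) = \left(- \frac{40211532}{38694517}\right) 59 \cdot \frac{1}{1083830} - \frac{1}{21216938560895} = \left(- \frac{2372480388}{38694517}\right) \frac{1}{1083830} - \frac{1}{21216938560895} = - \frac{20105766}{355409138645} - \frac{1}{21216938560895} = - \frac{7756050950857104713}{137103524702028687823405}$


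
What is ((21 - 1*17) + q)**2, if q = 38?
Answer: 1764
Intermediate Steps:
((21 - 1*17) + q)**2 = ((21 - 1*17) + 38)**2 = ((21 - 17) + 38)**2 = (4 + 38)**2 = 42**2 = 1764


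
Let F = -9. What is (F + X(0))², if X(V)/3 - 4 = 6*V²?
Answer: 9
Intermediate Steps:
X(V) = 12 + 18*V² (X(V) = 12 + 3*(6*V²) = 12 + 18*V²)
(F + X(0))² = (-9 + (12 + 18*0²))² = (-9 + (12 + 18*0))² = (-9 + (12 + 0))² = (-9 + 12)² = 3² = 9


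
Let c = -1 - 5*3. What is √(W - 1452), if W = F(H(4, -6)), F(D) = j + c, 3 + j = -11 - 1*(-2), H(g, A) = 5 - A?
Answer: 2*I*√370 ≈ 38.471*I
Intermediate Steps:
j = -12 (j = -3 + (-11 - 1*(-2)) = -3 + (-11 + 2) = -3 - 9 = -12)
c = -16 (c = -1 - 15 = -16)
F(D) = -28 (F(D) = -12 - 16 = -28)
W = -28
√(W - 1452) = √(-28 - 1452) = √(-1480) = 2*I*√370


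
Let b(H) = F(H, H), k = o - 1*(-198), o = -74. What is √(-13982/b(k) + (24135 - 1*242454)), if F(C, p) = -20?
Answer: I*√21761990/10 ≈ 466.5*I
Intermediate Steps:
k = 124 (k = -74 - 1*(-198) = -74 + 198 = 124)
b(H) = -20
√(-13982/b(k) + (24135 - 1*242454)) = √(-13982/(-20) + (24135 - 1*242454)) = √(-13982*(-1/20) + (24135 - 242454)) = √(6991/10 - 218319) = √(-2176199/10) = I*√21761990/10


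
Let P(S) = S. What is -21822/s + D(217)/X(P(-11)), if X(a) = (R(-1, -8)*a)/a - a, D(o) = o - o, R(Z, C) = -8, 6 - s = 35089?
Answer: 21822/35083 ≈ 0.62201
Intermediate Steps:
s = -35083 (s = 6 - 1*35089 = 6 - 35089 = -35083)
D(o) = 0
X(a) = -8 - a (X(a) = (-8*a)/a - a = -8 - a)
-21822/s + D(217)/X(P(-11)) = -21822/(-35083) + 0/(-8 - 1*(-11)) = -21822*(-1/35083) + 0/(-8 + 11) = 21822/35083 + 0/3 = 21822/35083 + 0*(1/3) = 21822/35083 + 0 = 21822/35083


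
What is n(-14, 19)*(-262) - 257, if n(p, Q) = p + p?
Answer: 7079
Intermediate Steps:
n(p, Q) = 2*p
n(-14, 19)*(-262) - 257 = (2*(-14))*(-262) - 257 = -28*(-262) - 257 = 7336 - 257 = 7079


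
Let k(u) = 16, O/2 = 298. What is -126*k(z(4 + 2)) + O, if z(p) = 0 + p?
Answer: -1420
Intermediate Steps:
O = 596 (O = 2*298 = 596)
z(p) = p
-126*k(z(4 + 2)) + O = -126*16 + 596 = -2016 + 596 = -1420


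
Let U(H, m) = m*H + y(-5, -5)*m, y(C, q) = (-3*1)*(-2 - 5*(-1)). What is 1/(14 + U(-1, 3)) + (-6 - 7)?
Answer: -209/16 ≈ -13.063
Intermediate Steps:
y(C, q) = -9 (y(C, q) = -3*(-2 + 5) = -3*3 = -9)
U(H, m) = -9*m + H*m (U(H, m) = m*H - 9*m = H*m - 9*m = -9*m + H*m)
1/(14 + U(-1, 3)) + (-6 - 7) = 1/(14 + 3*(-9 - 1)) + (-6 - 7) = 1/(14 + 3*(-10)) - 13 = 1/(14 - 30) - 13 = 1/(-16) - 13 = 1*(-1/16) - 13 = -1/16 - 13 = -209/16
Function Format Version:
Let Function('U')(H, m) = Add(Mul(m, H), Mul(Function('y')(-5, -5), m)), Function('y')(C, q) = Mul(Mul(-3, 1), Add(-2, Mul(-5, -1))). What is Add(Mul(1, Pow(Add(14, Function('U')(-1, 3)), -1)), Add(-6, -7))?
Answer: Rational(-209, 16) ≈ -13.063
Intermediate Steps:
Function('y')(C, q) = -9 (Function('y')(C, q) = Mul(-3, Add(-2, 5)) = Mul(-3, 3) = -9)
Function('U')(H, m) = Add(Mul(-9, m), Mul(H, m)) (Function('U')(H, m) = Add(Mul(m, H), Mul(-9, m)) = Add(Mul(H, m), Mul(-9, m)) = Add(Mul(-9, m), Mul(H, m)))
Add(Mul(1, Pow(Add(14, Function('U')(-1, 3)), -1)), Add(-6, -7)) = Add(Mul(1, Pow(Add(14, Mul(3, Add(-9, -1))), -1)), Add(-6, -7)) = Add(Mul(1, Pow(Add(14, Mul(3, -10)), -1)), -13) = Add(Mul(1, Pow(Add(14, -30), -1)), -13) = Add(Mul(1, Pow(-16, -1)), -13) = Add(Mul(1, Rational(-1, 16)), -13) = Add(Rational(-1, 16), -13) = Rational(-209, 16)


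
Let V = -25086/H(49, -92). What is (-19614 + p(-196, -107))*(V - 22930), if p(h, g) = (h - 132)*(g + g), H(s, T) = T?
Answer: -26357131493/23 ≈ -1.1460e+9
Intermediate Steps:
p(h, g) = 2*g*(-132 + h) (p(h, g) = (-132 + h)*(2*g) = 2*g*(-132 + h))
V = 12543/46 (V = -25086/(-92) = -25086*(-1/92) = 12543/46 ≈ 272.67)
(-19614 + p(-196, -107))*(V - 22930) = (-19614 + 2*(-107)*(-132 - 196))*(12543/46 - 22930) = (-19614 + 2*(-107)*(-328))*(-1042237/46) = (-19614 + 70192)*(-1042237/46) = 50578*(-1042237/46) = -26357131493/23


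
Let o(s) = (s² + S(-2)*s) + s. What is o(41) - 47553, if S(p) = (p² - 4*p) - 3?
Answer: -45462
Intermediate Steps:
S(p) = -3 + p² - 4*p
o(s) = s² + 10*s (o(s) = (s² + (-3 + (-2)² - 4*(-2))*s) + s = (s² + (-3 + 4 + 8)*s) + s = (s² + 9*s) + s = s² + 10*s)
o(41) - 47553 = 41*(10 + 41) - 47553 = 41*51 - 47553 = 2091 - 47553 = -45462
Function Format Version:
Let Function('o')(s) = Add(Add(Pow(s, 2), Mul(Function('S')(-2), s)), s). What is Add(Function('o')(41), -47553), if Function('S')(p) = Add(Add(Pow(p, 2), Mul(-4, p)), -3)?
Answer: -45462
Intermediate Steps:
Function('S')(p) = Add(-3, Pow(p, 2), Mul(-4, p))
Function('o')(s) = Add(Pow(s, 2), Mul(10, s)) (Function('o')(s) = Add(Add(Pow(s, 2), Mul(Add(-3, Pow(-2, 2), Mul(-4, -2)), s)), s) = Add(Add(Pow(s, 2), Mul(Add(-3, 4, 8), s)), s) = Add(Add(Pow(s, 2), Mul(9, s)), s) = Add(Pow(s, 2), Mul(10, s)))
Add(Function('o')(41), -47553) = Add(Mul(41, Add(10, 41)), -47553) = Add(Mul(41, 51), -47553) = Add(2091, -47553) = -45462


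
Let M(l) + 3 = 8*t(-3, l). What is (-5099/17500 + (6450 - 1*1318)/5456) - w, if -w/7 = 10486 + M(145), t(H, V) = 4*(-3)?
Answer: 216947415933/2983750 ≈ 72710.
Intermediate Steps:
t(H, V) = -12
M(l) = -99 (M(l) = -3 + 8*(-12) = -3 - 96 = -99)
w = -72709 (w = -7*(10486 - 99) = -7*10387 = -72709)
(-5099/17500 + (6450 - 1*1318)/5456) - w = (-5099/17500 + (6450 - 1*1318)/5456) - 1*(-72709) = (-5099*1/17500 + (6450 - 1318)*(1/5456)) + 72709 = (-5099/17500 + 5132*(1/5456)) + 72709 = (-5099/17500 + 1283/1364) + 72709 = 1937183/2983750 + 72709 = 216947415933/2983750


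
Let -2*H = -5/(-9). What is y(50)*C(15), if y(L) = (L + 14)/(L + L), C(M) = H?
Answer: -8/45 ≈ -0.17778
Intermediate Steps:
H = -5/18 (H = -(-5)/(2*(-9)) = -(-5)*(-1)/(2*9) = -1/2*5/9 = -5/18 ≈ -0.27778)
C(M) = -5/18
y(L) = (14 + L)/(2*L) (y(L) = (14 + L)/((2*L)) = (14 + L)*(1/(2*L)) = (14 + L)/(2*L))
y(50)*C(15) = ((1/2)*(14 + 50)/50)*(-5/18) = ((1/2)*(1/50)*64)*(-5/18) = (16/25)*(-5/18) = -8/45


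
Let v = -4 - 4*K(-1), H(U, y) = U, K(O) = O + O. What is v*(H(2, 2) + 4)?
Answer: 24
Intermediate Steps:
K(O) = 2*O
v = 4 (v = -4 - 8*(-1) = -4 - 4*(-2) = -4 + 8 = 4)
v*(H(2, 2) + 4) = 4*(2 + 4) = 4*6 = 24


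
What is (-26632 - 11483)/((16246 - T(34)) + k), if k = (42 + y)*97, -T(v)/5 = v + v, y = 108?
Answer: -5445/4448 ≈ -1.2241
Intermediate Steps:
T(v) = -10*v (T(v) = -5*(v + v) = -10*v)
k = 14550 (k = (42 + 108)*97 = 150*97 = 14550)
(-26632 - 11483)/((16246 - T(34)) + k) = (-26632 - 11483)/((16246 - (-10)*34) + 14550) = -38115/((16246 - 1*(-340)) + 14550) = -38115/((16246 + 340) + 14550) = -38115/(16586 + 14550) = -38115/31136 = -38115*1/31136 = -5445/4448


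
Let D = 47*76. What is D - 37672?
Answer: -34100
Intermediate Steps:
D = 3572
D - 37672 = 3572 - 37672 = -34100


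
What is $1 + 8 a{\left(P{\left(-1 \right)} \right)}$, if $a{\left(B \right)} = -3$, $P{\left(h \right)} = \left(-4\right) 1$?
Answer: $-23$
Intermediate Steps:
$P{\left(h \right)} = -4$
$1 + 8 a{\left(P{\left(-1 \right)} \right)} = 1 + 8 \left(-3\right) = 1 - 24 = -23$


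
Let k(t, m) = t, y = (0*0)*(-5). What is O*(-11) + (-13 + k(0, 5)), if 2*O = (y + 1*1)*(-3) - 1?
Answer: 9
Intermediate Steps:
y = 0 (y = 0*(-5) = 0)
O = -2 (O = ((0 + 1*1)*(-3) - 1)/2 = ((0 + 1)*(-3) - 1)/2 = (1*(-3) - 1)/2 = (-3 - 1)/2 = (½)*(-4) = -2)
O*(-11) + (-13 + k(0, 5)) = -2*(-11) + (-13 + 0) = 22 - 13 = 9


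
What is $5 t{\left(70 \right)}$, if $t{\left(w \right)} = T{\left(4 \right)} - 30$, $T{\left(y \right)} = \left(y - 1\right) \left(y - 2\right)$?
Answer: $-120$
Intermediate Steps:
$T{\left(y \right)} = \left(-1 + y\right) \left(-2 + y\right)$
$t{\left(w \right)} = -24$ ($t{\left(w \right)} = \left(2 + 4^{2} - 12\right) - 30 = \left(2 + 16 - 12\right) - 30 = 6 - 30 = -24$)
$5 t{\left(70 \right)} = 5 \left(-24\right) = -120$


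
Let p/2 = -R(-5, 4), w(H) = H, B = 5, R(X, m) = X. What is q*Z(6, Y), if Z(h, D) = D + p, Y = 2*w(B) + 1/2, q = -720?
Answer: -14760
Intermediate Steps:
Y = 21/2 (Y = 2*5 + 1/2 = 10 + ½ = 21/2 ≈ 10.500)
p = 10 (p = 2*(-1*(-5)) = 2*5 = 10)
Z(h, D) = 10 + D (Z(h, D) = D + 10 = 10 + D)
q*Z(6, Y) = -720*(10 + 21/2) = -720*41/2 = -14760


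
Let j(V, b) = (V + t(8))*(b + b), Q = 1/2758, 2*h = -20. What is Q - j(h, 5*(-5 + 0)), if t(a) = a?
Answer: -275799/2758 ≈ -100.00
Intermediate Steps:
h = -10 (h = (1/2)*(-20) = -10)
Q = 1/2758 ≈ 0.00036258
j(V, b) = 2*b*(8 + V) (j(V, b) = (V + 8)*(b + b) = (8 + V)*(2*b) = 2*b*(8 + V))
Q - j(h, 5*(-5 + 0)) = 1/2758 - 2*5*(-5 + 0)*(8 - 10) = 1/2758 - 2*5*(-5)*(-2) = 1/2758 - 2*(-25)*(-2) = 1/2758 - 1*100 = 1/2758 - 100 = -275799/2758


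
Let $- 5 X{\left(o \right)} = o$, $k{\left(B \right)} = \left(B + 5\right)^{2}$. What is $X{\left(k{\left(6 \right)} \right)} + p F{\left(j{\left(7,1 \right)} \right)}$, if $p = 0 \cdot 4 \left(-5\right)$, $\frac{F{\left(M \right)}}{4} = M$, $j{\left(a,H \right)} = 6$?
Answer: $- \frac{121}{5} \approx -24.2$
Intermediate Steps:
$F{\left(M \right)} = 4 M$
$k{\left(B \right)} = \left(5 + B\right)^{2}$
$p = 0$ ($p = 0 \left(-5\right) = 0$)
$X{\left(o \right)} = - \frac{o}{5}$
$X{\left(k{\left(6 \right)} \right)} + p F{\left(j{\left(7,1 \right)} \right)} = - \frac{\left(5 + 6\right)^{2}}{5} + 0 \cdot 4 \cdot 6 = - \frac{11^{2}}{5} + 0 \cdot 24 = \left(- \frac{1}{5}\right) 121 + 0 = - \frac{121}{5} + 0 = - \frac{121}{5}$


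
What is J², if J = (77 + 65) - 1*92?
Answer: 2500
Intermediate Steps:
J = 50 (J = 142 - 92 = 50)
J² = 50² = 2500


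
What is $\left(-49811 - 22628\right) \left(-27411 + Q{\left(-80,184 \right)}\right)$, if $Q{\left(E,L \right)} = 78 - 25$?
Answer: $1981786162$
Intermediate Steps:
$Q{\left(E,L \right)} = 53$
$\left(-49811 - 22628\right) \left(-27411 + Q{\left(-80,184 \right)}\right) = \left(-49811 - 22628\right) \left(-27411 + 53\right) = \left(-72439\right) \left(-27358\right) = 1981786162$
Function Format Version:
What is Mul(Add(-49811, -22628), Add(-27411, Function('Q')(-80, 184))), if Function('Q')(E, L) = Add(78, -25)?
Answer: 1981786162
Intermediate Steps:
Function('Q')(E, L) = 53
Mul(Add(-49811, -22628), Add(-27411, Function('Q')(-80, 184))) = Mul(Add(-49811, -22628), Add(-27411, 53)) = Mul(-72439, -27358) = 1981786162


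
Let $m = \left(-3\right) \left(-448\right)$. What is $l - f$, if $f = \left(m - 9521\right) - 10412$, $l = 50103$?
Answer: $68692$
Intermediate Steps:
$m = 1344$
$f = -18589$ ($f = \left(1344 - 9521\right) - 10412 = -8177 - 10412 = -18589$)
$l - f = 50103 - -18589 = 50103 + 18589 = 68692$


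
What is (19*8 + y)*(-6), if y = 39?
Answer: -1146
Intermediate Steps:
(19*8 + y)*(-6) = (19*8 + 39)*(-6) = (152 + 39)*(-6) = 191*(-6) = -1146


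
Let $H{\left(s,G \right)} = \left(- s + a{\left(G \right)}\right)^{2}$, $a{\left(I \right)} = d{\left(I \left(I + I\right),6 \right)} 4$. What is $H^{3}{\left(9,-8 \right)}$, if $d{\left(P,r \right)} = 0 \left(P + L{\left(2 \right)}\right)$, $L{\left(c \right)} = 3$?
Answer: $531441$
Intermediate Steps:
$d{\left(P,r \right)} = 0$ ($d{\left(P,r \right)} = 0 \left(P + 3\right) = 0 \left(3 + P\right) = 0$)
$a{\left(I \right)} = 0$ ($a{\left(I \right)} = 0 \cdot 4 = 0$)
$H{\left(s,G \right)} = s^{2}$ ($H{\left(s,G \right)} = \left(- s + 0\right)^{2} = \left(- s\right)^{2} = s^{2}$)
$H^{3}{\left(9,-8 \right)} = \left(9^{2}\right)^{3} = 81^{3} = 531441$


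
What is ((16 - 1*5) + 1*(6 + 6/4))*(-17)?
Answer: -629/2 ≈ -314.50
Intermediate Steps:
((16 - 1*5) + 1*(6 + 6/4))*(-17) = ((16 - 5) + 1*(6 + 6*(¼)))*(-17) = (11 + 1*(6 + 3/2))*(-17) = (11 + 1*(15/2))*(-17) = (11 + 15/2)*(-17) = (37/2)*(-17) = -629/2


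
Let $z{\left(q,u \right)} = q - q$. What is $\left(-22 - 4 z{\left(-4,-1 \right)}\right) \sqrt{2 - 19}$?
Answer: $- 22 i \sqrt{17} \approx - 90.708 i$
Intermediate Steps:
$z{\left(q,u \right)} = 0$
$\left(-22 - 4 z{\left(-4,-1 \right)}\right) \sqrt{2 - 19} = \left(-22 - 0\right) \sqrt{2 - 19} = \left(-22 + 0\right) \sqrt{-17} = - 22 i \sqrt{17}$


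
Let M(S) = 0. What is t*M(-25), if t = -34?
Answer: 0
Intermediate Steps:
t*M(-25) = -34*0 = 0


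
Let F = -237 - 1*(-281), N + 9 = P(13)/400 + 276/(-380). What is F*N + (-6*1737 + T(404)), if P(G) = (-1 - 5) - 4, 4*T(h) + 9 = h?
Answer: -4085877/380 ≈ -10752.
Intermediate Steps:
T(h) = -9/4 + h/4
P(G) = -10 (P(G) = -6 - 4 = -10)
N = -7411/760 (N = -9 + (-10/400 + 276/(-380)) = -9 + (-10*1/400 + 276*(-1/380)) = -9 + (-1/40 - 69/95) = -9 - 571/760 = -7411/760 ≈ -9.7513)
F = 44 (F = -237 + 281 = 44)
F*N + (-6*1737 + T(404)) = 44*(-7411/760) + (-6*1737 + (-9/4 + (1/4)*404)) = -81521/190 + (-10422 + (-9/4 + 101)) = -81521/190 + (-10422 + 395/4) = -81521/190 - 41293/4 = -4085877/380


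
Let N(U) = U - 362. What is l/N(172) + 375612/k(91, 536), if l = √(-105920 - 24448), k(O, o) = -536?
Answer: -93903/134 - 4*I*√2037/95 ≈ -700.77 - 1.9003*I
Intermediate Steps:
N(U) = -362 + U
l = 8*I*√2037 (l = √(-130368) = 8*I*√2037 ≈ 361.06*I)
l/N(172) + 375612/k(91, 536) = (8*I*√2037)/(-362 + 172) + 375612/(-536) = (8*I*√2037)/(-190) + 375612*(-1/536) = (8*I*√2037)*(-1/190) - 93903/134 = -4*I*√2037/95 - 93903/134 = -93903/134 - 4*I*√2037/95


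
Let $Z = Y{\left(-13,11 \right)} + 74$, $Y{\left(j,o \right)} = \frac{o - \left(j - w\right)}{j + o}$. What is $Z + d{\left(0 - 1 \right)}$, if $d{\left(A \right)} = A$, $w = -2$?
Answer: $62$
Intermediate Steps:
$Y{\left(j,o \right)} = \frac{-2 + o - j}{j + o}$ ($Y{\left(j,o \right)} = \frac{o - \left(2 + j\right)}{j + o} = \frac{-2 + o - j}{j + o}$)
$Z = 63$ ($Z = \frac{-2 + 11 - -13}{-13 + 11} + 74 = \frac{-2 + 11 + 13}{-2} + 74 = \left(- \frac{1}{2}\right) 22 + 74 = -11 + 74 = 63$)
$Z + d{\left(0 - 1 \right)} = 63 + \left(0 - 1\right) = 63 - 1 = 62$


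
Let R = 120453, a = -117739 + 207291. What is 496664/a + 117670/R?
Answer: 8795281579/1348350882 ≈ 6.5230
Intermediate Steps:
a = 89552
496664/a + 117670/R = 496664/89552 + 117670/120453 = 496664*(1/89552) + 117670*(1/120453) = 62083/11194 + 117670/120453 = 8795281579/1348350882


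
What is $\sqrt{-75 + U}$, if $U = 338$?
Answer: $\sqrt{263} \approx 16.217$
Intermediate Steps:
$\sqrt{-75 + U} = \sqrt{-75 + 338} = \sqrt{263}$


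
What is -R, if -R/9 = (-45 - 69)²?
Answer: 116964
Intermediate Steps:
R = -116964 (R = -9*(-45 - 69)² = -9*(-114)² = -9*12996 = -116964)
-R = -1*(-116964) = 116964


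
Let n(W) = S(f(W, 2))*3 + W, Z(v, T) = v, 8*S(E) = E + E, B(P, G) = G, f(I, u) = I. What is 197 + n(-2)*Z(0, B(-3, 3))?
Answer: 197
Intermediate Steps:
S(E) = E/4 (S(E) = (E + E)/8 = (2*E)/8 = E/4)
n(W) = 7*W/4 (n(W) = (W/4)*3 + W = 3*W/4 + W = 7*W/4)
197 + n(-2)*Z(0, B(-3, 3)) = 197 + ((7/4)*(-2))*0 = 197 - 7/2*0 = 197 + 0 = 197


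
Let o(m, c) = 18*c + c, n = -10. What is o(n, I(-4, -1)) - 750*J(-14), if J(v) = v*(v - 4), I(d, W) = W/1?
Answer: -189019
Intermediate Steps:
I(d, W) = W (I(d, W) = W*1 = W)
o(m, c) = 19*c
J(v) = v*(-4 + v)
o(n, I(-4, -1)) - 750*J(-14) = 19*(-1) - (-10500)*(-4 - 14) = -19 - (-10500)*(-18) = -19 - 750*252 = -19 - 189000 = -189019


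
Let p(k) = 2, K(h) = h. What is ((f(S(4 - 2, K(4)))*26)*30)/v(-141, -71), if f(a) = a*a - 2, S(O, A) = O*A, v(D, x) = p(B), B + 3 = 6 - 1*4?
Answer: 24180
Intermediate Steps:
B = -1 (B = -3 + (6 - 1*4) = -3 + (6 - 4) = -3 + 2 = -1)
v(D, x) = 2
S(O, A) = A*O
f(a) = -2 + a² (f(a) = a² - 2 = -2 + a²)
((f(S(4 - 2, K(4)))*26)*30)/v(-141, -71) = (((-2 + (4*(4 - 2))²)*26)*30)/2 = (((-2 + (4*2)²)*26)*30)*(½) = (((-2 + 8²)*26)*30)*(½) = (((-2 + 64)*26)*30)*(½) = ((62*26)*30)*(½) = (1612*30)*(½) = 48360*(½) = 24180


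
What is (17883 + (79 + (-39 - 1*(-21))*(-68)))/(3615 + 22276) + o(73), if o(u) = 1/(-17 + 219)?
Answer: 3901463/5229982 ≈ 0.74598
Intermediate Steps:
o(u) = 1/202
(17883 + (79 + (-39 - 1*(-21))*(-68)))/(3615 + 22276) + o(73) = (17883 + (79 + (-39 - 1*(-21))*(-68)))/(3615 + 22276) + 1/202 = (17883 + (79 + (-39 + 21)*(-68)))/25891 + 1/202 = (17883 + (79 - 18*(-68)))*(1/25891) + 1/202 = (17883 + (79 + 1224))*(1/25891) + 1/202 = (17883 + 1303)*(1/25891) + 1/202 = 19186*(1/25891) + 1/202 = 19186/25891 + 1/202 = 3901463/5229982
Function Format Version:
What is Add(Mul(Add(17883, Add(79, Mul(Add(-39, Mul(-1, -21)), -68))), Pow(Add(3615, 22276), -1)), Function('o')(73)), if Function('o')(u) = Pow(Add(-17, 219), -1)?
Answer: Rational(3901463, 5229982) ≈ 0.74598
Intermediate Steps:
Function('o')(u) = Rational(1, 202) (Function('o')(u) = Pow(202, -1) = Rational(1, 202))
Add(Mul(Add(17883, Add(79, Mul(Add(-39, Mul(-1, -21)), -68))), Pow(Add(3615, 22276), -1)), Function('o')(73)) = Add(Mul(Add(17883, Add(79, Mul(Add(-39, Mul(-1, -21)), -68))), Pow(Add(3615, 22276), -1)), Rational(1, 202)) = Add(Mul(Add(17883, Add(79, Mul(Add(-39, 21), -68))), Pow(25891, -1)), Rational(1, 202)) = Add(Mul(Add(17883, Add(79, Mul(-18, -68))), Rational(1, 25891)), Rational(1, 202)) = Add(Mul(Add(17883, Add(79, 1224)), Rational(1, 25891)), Rational(1, 202)) = Add(Mul(Add(17883, 1303), Rational(1, 25891)), Rational(1, 202)) = Add(Mul(19186, Rational(1, 25891)), Rational(1, 202)) = Add(Rational(19186, 25891), Rational(1, 202)) = Rational(3901463, 5229982)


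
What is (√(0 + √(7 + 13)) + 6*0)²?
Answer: 2*√5 ≈ 4.4721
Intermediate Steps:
(√(0 + √(7 + 13)) + 6*0)² = (√(0 + √20) + 0)² = (√(0 + 2*√5) + 0)² = (√(2*√5) + 0)² = (√2*5^(¼) + 0)² = (√2*5^(¼))² = 2*√5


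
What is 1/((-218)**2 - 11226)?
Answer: 1/36298 ≈ 2.7550e-5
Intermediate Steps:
1/((-218)**2 - 11226) = 1/(47524 - 11226) = 1/36298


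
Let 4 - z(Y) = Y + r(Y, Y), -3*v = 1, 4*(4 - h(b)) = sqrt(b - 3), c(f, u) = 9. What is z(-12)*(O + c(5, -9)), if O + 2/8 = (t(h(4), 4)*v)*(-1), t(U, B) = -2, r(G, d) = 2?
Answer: 679/6 ≈ 113.17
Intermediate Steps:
h(b) = 4 - sqrt(-3 + b)/4 (h(b) = 4 - sqrt(b - 3)/4 = 4 - sqrt(-3 + b)/4)
v = -1/3 (v = -1/3*1 = -1/3 ≈ -0.33333)
z(Y) = 2 - Y (z(Y) = 4 - (Y + 2) = 4 - (2 + Y) = 4 + (-2 - Y) = 2 - Y)
O = -11/12 (O = -1/4 - 2*(-1/3)*(-1) = -1/4 + (2/3)*(-1) = -1/4 - 2/3 = -11/12 ≈ -0.91667)
z(-12)*(O + c(5, -9)) = (2 - 1*(-12))*(-11/12 + 9) = (2 + 12)*(97/12) = 14*(97/12) = 679/6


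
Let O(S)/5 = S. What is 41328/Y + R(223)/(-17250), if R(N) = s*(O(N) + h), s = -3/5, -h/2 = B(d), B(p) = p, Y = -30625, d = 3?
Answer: -263821/201250 ≈ -1.3109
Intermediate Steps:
O(S) = 5*S
h = -6 (h = -2*3 = -6)
s = -⅗ (s = -3*⅕ = -⅗ ≈ -0.60000)
R(N) = 18/5 - 3*N (R(N) = -3*(5*N - 6)/5 = -3*(-6 + 5*N)/5 = 18/5 - 3*N)
41328/Y + R(223)/(-17250) = 41328/(-30625) + (18/5 - 3*223)/(-17250) = 41328*(-1/30625) + (18/5 - 669)*(-1/17250) = -5904/4375 - 3327/5*(-1/17250) = -5904/4375 + 1109/28750 = -263821/201250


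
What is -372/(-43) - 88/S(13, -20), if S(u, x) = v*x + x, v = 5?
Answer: 6053/645 ≈ 9.3845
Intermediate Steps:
S(u, x) = 6*x (S(u, x) = 5*x + x = 6*x)
-372/(-43) - 88/S(13, -20) = -372/(-43) - 88/(6*(-20)) = -372*(-1/43) - 88/(-120) = 372/43 - 88*(-1/120) = 372/43 + 11/15 = 6053/645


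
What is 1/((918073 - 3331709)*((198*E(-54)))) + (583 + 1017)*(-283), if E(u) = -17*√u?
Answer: -452800 - I*√6/146237377968 ≈ -4.528e+5 - 1.675e-11*I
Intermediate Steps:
1/((918073 - 3331709)*((198*E(-54)))) + (583 + 1017)*(-283) = 1/((918073 - 3331709)*((198*(-51*I*√6)))) + (583 + 1017)*(-283) = 1/((-2413636)*((198*(-51*I*√6)))) + 1600*(-283) = -I*√6/60588/2413636 - 452800 = -I*√6/146237377968 - 452800 = -452800 - I*√6/146237377968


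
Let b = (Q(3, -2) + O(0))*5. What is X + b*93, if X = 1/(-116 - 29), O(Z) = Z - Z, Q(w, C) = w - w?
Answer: -1/145 ≈ -0.0068966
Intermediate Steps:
Q(w, C) = 0
O(Z) = 0
X = -1/145 (X = 1/(-145) = -1/145 ≈ -0.0068966)
b = 0 (b = (0 + 0)*5 = 0*5 = 0)
X + b*93 = -1/145 + 0*93 = -1/145 + 0 = -1/145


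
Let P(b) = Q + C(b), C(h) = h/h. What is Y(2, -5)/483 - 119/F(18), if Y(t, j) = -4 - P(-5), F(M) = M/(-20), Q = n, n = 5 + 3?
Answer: 191551/1449 ≈ 132.20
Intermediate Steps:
C(h) = 1
n = 8
Q = 8
P(b) = 9 (P(b) = 8 + 1 = 9)
F(M) = -M/20 (F(M) = M*(-1/20) = -M/20)
Y(t, j) = -13 (Y(t, j) = -4 - 1*9 = -4 - 9 = -13)
Y(2, -5)/483 - 119/F(18) = -13/483 - 119/((-1/20*18)) = -13*1/483 - 119/(-9/10) = -13/483 - 119*(-10/9) = -13/483 + 1190/9 = 191551/1449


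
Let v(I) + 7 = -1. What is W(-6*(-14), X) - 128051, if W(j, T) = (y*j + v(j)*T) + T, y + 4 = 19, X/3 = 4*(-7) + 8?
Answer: -126371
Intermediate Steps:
X = -60 (X = 3*(4*(-7) + 8) = 3*(-28 + 8) = 3*(-20) = -60)
y = 15 (y = -4 + 19 = 15)
v(I) = -8 (v(I) = -7 - 1 = -8)
W(j, T) = -7*T + 15*j (W(j, T) = (15*j - 8*T) + T = (-8*T + 15*j) + T = -7*T + 15*j)
W(-6*(-14), X) - 128051 = (-7*(-60) + 15*(-6*(-14))) - 128051 = (420 + 15*84) - 128051 = (420 + 1260) - 128051 = 1680 - 128051 = -126371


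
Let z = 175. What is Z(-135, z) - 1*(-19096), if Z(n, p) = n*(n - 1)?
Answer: 37456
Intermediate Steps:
Z(n, p) = n*(-1 + n)
Z(-135, z) - 1*(-19096) = -135*(-1 - 135) - 1*(-19096) = -135*(-136) + 19096 = 18360 + 19096 = 37456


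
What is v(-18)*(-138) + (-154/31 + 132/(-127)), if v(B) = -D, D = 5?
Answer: 2692880/3937 ≈ 683.99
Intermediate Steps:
v(B) = -5 (v(B) = -1*5 = -5)
v(-18)*(-138) + (-154/31 + 132/(-127)) = -5*(-138) + (-154/31 + 132/(-127)) = 690 + (-154*1/31 + 132*(-1/127)) = 690 + (-154/31 - 132/127) = 690 - 23650/3937 = 2692880/3937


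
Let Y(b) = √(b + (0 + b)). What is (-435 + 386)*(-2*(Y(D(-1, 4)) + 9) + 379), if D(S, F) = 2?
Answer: -17493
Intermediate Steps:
Y(b) = √2*√b (Y(b) = √(b + b) = √(2*b) = √2*√b)
(-435 + 386)*(-2*(Y(D(-1, 4)) + 9) + 379) = (-435 + 386)*(-2*(√2*√2 + 9) + 379) = -49*(-2*(2 + 9) + 379) = -49*(-2*11 + 379) = -49*(-22 + 379) = -49*357 = -17493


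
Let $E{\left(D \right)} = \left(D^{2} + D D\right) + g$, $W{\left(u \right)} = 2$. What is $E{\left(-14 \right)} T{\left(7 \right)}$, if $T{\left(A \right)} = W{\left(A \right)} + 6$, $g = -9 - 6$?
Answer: $3016$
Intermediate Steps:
$g = -15$ ($g = -9 - 6 = -15$)
$T{\left(A \right)} = 8$ ($T{\left(A \right)} = 2 + 6 = 8$)
$E{\left(D \right)} = -15 + 2 D^{2}$ ($E{\left(D \right)} = \left(D^{2} + D D\right) - 15 = \left(D^{2} + D^{2}\right) - 15 = 2 D^{2} - 15 = -15 + 2 D^{2}$)
$E{\left(-14 \right)} T{\left(7 \right)} = \left(-15 + 2 \left(-14\right)^{2}\right) 8 = \left(-15 + 2 \cdot 196\right) 8 = \left(-15 + 392\right) 8 = 377 \cdot 8 = 3016$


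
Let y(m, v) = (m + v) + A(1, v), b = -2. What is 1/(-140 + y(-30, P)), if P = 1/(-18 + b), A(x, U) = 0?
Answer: -20/3401 ≈ -0.0058806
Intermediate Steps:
P = -1/20 (P = 1/(-18 - 2) = 1/(-20) = -1/20 ≈ -0.050000)
y(m, v) = m + v (y(m, v) = (m + v) + 0 = m + v)
1/(-140 + y(-30, P)) = 1/(-140 + (-30 - 1/20)) = 1/(-140 - 601/20) = 1/(-3401/20) = -20/3401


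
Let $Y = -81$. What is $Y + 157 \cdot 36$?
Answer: $5571$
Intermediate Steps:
$Y + 157 \cdot 36 = -81 + 157 \cdot 36 = -81 + 5652 = 5571$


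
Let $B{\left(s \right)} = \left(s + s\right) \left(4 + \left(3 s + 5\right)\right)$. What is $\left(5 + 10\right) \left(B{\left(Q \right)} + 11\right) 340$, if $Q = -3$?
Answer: $56100$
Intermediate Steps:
$B{\left(s \right)} = 2 s \left(9 + 3 s\right)$ ($B{\left(s \right)} = 2 s \left(4 + \left(5 + 3 s\right)\right) = 2 s \left(9 + 3 s\right)$)
$\left(5 + 10\right) \left(B{\left(Q \right)} + 11\right) 340 = \left(5 + 10\right) \left(6 \left(-3\right) \left(3 - 3\right) + 11\right) 340 = 15 \left(6 \left(-3\right) 0 + 11\right) 340 = 15 \left(0 + 11\right) 340 = 15 \cdot 11 \cdot 340 = 165 \cdot 340 = 56100$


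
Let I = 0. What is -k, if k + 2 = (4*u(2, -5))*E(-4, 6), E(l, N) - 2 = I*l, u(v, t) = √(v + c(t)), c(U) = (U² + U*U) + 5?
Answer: 2 - 8*√57 ≈ -58.399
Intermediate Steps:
c(U) = 5 + 2*U² (c(U) = (U² + U²) + 5 = 2*U² + 5 = 5 + 2*U²)
u(v, t) = √(5 + v + 2*t²) (u(v, t) = √(v + (5 + 2*t²)) = √(5 + v + 2*t²))
E(l, N) = 2 (E(l, N) = 2 + 0*l = 2 + 0 = 2)
k = -2 + 8*√57 (k = -2 + (4*√(5 + 2 + 2*(-5)²))*2 = -2 + (4*√(5 + 2 + 2*25))*2 = -2 + (4*√(5 + 2 + 50))*2 = -2 + (4*√57)*2 = -2 + 8*√57 ≈ 58.399)
-k = -(-2 + 8*√57) = 2 - 8*√57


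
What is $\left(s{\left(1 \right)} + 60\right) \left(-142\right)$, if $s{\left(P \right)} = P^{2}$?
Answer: $-8662$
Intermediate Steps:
$\left(s{\left(1 \right)} + 60\right) \left(-142\right) = \left(1^{2} + 60\right) \left(-142\right) = \left(1 + 60\right) \left(-142\right) = 61 \left(-142\right) = -8662$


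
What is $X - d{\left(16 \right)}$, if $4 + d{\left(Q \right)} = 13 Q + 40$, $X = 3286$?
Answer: $3042$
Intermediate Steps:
$d{\left(Q \right)} = 36 + 13 Q$ ($d{\left(Q \right)} = -4 + \left(13 Q + 40\right) = -4 + \left(40 + 13 Q\right) = 36 + 13 Q$)
$X - d{\left(16 \right)} = 3286 - \left(36 + 13 \cdot 16\right) = 3286 - \left(36 + 208\right) = 3286 - 244 = 3042$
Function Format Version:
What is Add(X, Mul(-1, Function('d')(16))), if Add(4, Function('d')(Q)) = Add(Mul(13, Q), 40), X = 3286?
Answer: 3042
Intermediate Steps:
Function('d')(Q) = Add(36, Mul(13, Q)) (Function('d')(Q) = Add(-4, Add(Mul(13, Q), 40)) = Add(-4, Add(40, Mul(13, Q))) = Add(36, Mul(13, Q)))
Add(X, Mul(-1, Function('d')(16))) = Add(3286, Mul(-1, Add(36, Mul(13, 16)))) = Add(3286, Mul(-1, Add(36, 208))) = Add(3286, Mul(-1, 244)) = Add(3286, -244) = 3042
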